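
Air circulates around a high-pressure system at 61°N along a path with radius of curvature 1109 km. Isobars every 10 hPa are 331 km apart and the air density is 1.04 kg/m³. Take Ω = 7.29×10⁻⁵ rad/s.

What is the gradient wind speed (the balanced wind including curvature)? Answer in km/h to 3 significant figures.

Coriolis parameter at 61°N:
f = 2Ω sin φ = 2 × 7.29×10⁻⁵ × sin 61° = 1.28×10⁻⁴ s⁻¹
Pressure gradient: |∂P/∂n| = 1000 Pa / 331000 m = 3.02×10⁻³ Pa/m
Geostrophic speed: V_g = |∂P/∂n|/(fρ) = 3.02×10⁻³/(1.28×10⁻⁴ × 1.04) = 22.8 m/s
Around a high, pressure-gradient force acts outward with centrifugal, so Coriolis balances both:
fV = (1/ρ)|∂P/∂n| + V²/R  →  V² − fR·V + fR·V_g = 0
With fR = 1.28×10⁻⁴ × 1109×10³ m = 141 m/s:
V = [fR − √((fR)² − 4 fR V_g)]/2 = [141 − √(141² − 4×141×22.8)]/2 = 28.5 m/s
Supergeostrophic (V > V_g = 22.8 m/s), as expected around a high.
Converting: 28.5 m/s × 3.6 = 103 km/h

103 km/h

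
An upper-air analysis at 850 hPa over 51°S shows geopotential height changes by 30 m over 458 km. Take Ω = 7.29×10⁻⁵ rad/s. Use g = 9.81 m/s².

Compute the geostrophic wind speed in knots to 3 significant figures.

11.0 knots

Coriolis parameter at 51°S:
f = 2Ω sin φ = 2 × 7.29×10⁻⁵ × sin 51° = 1.13×10⁻⁴ s⁻¹
Height gradient: |∂Z/∂n| = 30 m / 458000 m = 6.55×10⁻⁵
On a pressure surface, geostrophic balance gives V_g = (g/f)|∂Z/∂n|:
V_g = 9.81 × 6.55×10⁻⁵ / 1.13×10⁻⁴ = 5.67 m/s
Converting: 5.67 m/s × 1.944 = 11.0 knots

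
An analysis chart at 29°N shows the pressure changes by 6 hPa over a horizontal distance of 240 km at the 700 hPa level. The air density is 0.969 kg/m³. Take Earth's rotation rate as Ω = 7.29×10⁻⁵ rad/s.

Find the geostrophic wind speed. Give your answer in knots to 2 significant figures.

Coriolis parameter at 29°N:
f = 2Ω sin φ = 2 × 7.29×10⁻⁵ × sin 29° = 7.07×10⁻⁵ s⁻¹
Pressure gradient: |∂P/∂n| = 600 Pa / 240000 m = 2.50×10⁻³ Pa/m
Geostrophic balance (pressure-gradient force = Coriolis force):
V_g = (1/(fρ)) |∂P/∂n| = 2.50×10⁻³ / (7.07×10⁻⁵ × 0.969) = 36.5 m/s
Converting: 36.5 m/s × 1.944 = 71 knots

71 knots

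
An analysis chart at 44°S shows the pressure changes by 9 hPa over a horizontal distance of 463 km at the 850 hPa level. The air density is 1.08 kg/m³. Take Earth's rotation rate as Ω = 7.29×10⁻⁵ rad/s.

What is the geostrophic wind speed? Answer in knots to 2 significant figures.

35 knots

Coriolis parameter at 44°S:
f = 2Ω sin φ = 2 × 7.29×10⁻⁵ × sin 44° = 1.01×10⁻⁴ s⁻¹
Pressure gradient: |∂P/∂n| = 900 Pa / 463000 m = 1.94×10⁻³ Pa/m
Geostrophic balance (pressure-gradient force = Coriolis force):
V_g = (1/(fρ)) |∂P/∂n| = 1.94×10⁻³ / (1.01×10⁻⁴ × 1.08) = 17.8 m/s
Converting: 17.8 m/s × 1.944 = 35 knots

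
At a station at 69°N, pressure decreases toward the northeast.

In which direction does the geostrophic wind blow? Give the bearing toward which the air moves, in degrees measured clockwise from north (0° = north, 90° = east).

135°

The pressure-gradient force points toward the northeast (bearing 045°).
Geostrophic balance: in the Northern Hemisphere the Coriolis force deflects motion to the right, so the geostrophic wind blows 90° to the right of the pressure-gradient force (low pressure on the left).
Rotating 045° by 90° clockwise gives 135° — the wind blows toward the southeast.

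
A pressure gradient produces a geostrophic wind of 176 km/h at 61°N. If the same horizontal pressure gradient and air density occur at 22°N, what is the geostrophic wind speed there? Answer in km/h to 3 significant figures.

With the same pressure gradient and density, V_g ∝ 1/f ∝ 1/sin φ.
V₂ = V₁ · sin φ₁ / sin φ₂ = 176 × sin 61° / sin 22°
V₂ = 176 × 0.8746/0.3746 = 411 km/h

411 km/h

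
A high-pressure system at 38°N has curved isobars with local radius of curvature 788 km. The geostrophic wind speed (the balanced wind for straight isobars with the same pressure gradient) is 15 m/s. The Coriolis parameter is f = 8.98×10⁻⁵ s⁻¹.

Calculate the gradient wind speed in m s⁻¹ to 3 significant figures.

Around a high, pressure-gradient force acts outward with centrifugal, so Coriolis balances both:
fV = (1/ρ)|∂P/∂n| + V²/R  →  V² − fR·V + fR·V_g = 0
With fR = 8.98×10⁻⁵ × 788×10³ m = 70.8 m/s:
V = [fR − √((fR)² − 4 fR V_g)]/2 = [70.8 − √(70.8² − 4×70.8×15)]/2 = 21.6 m/s
Supergeostrophic (V > V_g = 15 m/s), as expected around a high.

21.6 m s⁻¹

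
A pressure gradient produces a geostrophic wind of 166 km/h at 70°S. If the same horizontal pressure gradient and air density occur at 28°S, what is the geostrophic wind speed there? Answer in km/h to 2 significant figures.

With the same pressure gradient and density, V_g ∝ 1/f ∝ 1/sin φ.
V₂ = V₁ · sin φ₁ / sin φ₂ = 166 × sin 70° / sin 28°
V₂ = 166 × 0.9397/0.4695 = 330 km/h

330 km/h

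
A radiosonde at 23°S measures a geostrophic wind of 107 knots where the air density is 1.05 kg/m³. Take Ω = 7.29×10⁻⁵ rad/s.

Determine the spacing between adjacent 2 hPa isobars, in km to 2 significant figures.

Coriolis parameter at 23°S:
f = 2Ω sin φ = 2 × 7.29×10⁻⁵ × sin 23° = 5.70×10⁻⁵ s⁻¹
Wind speed in SI: 107 knots = 55.0 m/s
Geostrophic balance rearranged: |∂P/∂n| = f ρ V_g
|∂P/∂n| = 5.70×10⁻⁵ × 1.05 × 55.0 = 3.29×10⁻³ Pa/m
Isobar spacing: Δn = ΔP/|∂P/∂n| = 200 Pa / 3.29×10⁻³ Pa/m = 60741 m ≈ 61 km

61 km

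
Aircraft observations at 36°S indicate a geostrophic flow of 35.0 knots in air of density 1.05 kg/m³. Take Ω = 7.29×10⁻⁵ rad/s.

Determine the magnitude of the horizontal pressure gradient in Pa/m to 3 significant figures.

Coriolis parameter at 36°S:
f = 2Ω sin φ = 2 × 7.29×10⁻⁵ × sin 36° = 8.57×10⁻⁵ s⁻¹
Wind speed in SI: 35.0 knots = 18.0 m/s
Geostrophic balance rearranged: |∂P/∂n| = f ρ V_g
|∂P/∂n| = 8.57×10⁻⁵ × 1.05 × 18.0 = 1.62×10⁻³ Pa/m

1.62×10⁻³ Pa/m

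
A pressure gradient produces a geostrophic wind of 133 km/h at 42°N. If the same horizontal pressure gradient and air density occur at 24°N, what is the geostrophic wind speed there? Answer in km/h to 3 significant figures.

219 km/h

With the same pressure gradient and density, V_g ∝ 1/f ∝ 1/sin φ.
V₂ = V₁ · sin φ₁ / sin φ₂ = 133 × sin 42° / sin 24°
V₂ = 133 × 0.6691/0.4067 = 219 km/h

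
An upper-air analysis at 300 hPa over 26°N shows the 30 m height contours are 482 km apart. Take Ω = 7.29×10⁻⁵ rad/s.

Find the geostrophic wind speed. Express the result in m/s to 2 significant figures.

9.6 m/s

Coriolis parameter at 26°N:
f = 2Ω sin φ = 2 × 7.29×10⁻⁵ × sin 26° = 6.39×10⁻⁵ s⁻¹
Height gradient: |∂Z/∂n| = 30 m / 482000 m = 6.22×10⁻⁵
On a pressure surface, geostrophic balance gives V_g = (g/f)|∂Z/∂n|:
V_g = 9.81 × 6.22×10⁻⁵ / 6.39×10⁻⁵ = 9.55 m/s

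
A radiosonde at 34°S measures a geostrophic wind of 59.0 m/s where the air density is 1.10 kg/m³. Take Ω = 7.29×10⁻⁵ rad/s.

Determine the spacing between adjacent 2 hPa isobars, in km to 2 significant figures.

38 km

Coriolis parameter at 34°S:
f = 2Ω sin φ = 2 × 7.29×10⁻⁵ × sin 34° = 8.15×10⁻⁵ s⁻¹
Geostrophic balance rearranged: |∂P/∂n| = f ρ V_g
|∂P/∂n| = 8.15×10⁻⁵ × 1.10 × 59.0 = 5.29×10⁻³ Pa/m
Isobar spacing: Δn = ΔP/|∂P/∂n| = 200 Pa / 5.29×10⁻³ Pa/m = 37798 m ≈ 38 km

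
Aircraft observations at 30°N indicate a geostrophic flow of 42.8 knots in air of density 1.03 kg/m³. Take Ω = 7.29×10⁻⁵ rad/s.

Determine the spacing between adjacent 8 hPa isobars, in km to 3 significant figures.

Coriolis parameter at 30°N:
f = 2Ω sin φ = 2 × 7.29×10⁻⁵ × sin 30° = 7.29×10⁻⁵ s⁻¹
Wind speed in SI: 42.8 knots = 22.0 m/s
Geostrophic balance rearranged: |∂P/∂n| = f ρ V_g
|∂P/∂n| = 7.29×10⁻⁵ × 1.03 × 22.0 = 1.65×10⁻³ Pa/m
Isobar spacing: Δn = ΔP/|∂P/∂n| = 800 Pa / 1.65×10⁻³ Pa/m = 483886 m ≈ 484 km

484 km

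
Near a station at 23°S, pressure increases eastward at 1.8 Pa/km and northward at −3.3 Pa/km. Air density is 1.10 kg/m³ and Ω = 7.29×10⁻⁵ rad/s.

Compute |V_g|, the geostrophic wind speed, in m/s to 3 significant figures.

Coriolis parameter at 23°S:
f = 2Ω sin φ = 2 × 7.29×10⁻⁵ × sin 23° = 5.70×10⁻⁵ s⁻¹
In the Southern Hemisphere f is negative: f = −5.70×10⁻⁵ s⁻¹.
Component geostrophic relations (x east, y north):
u_g = −(1/(fρ)) ∂P/∂y,  v_g = (1/(fρ)) ∂P/∂x
u_g = −(−3.3×10⁻³)/(−5.70×10⁻⁵ × 1.10) = −52.7 m/s;  v_g = (1.8×10⁻³)/(−5.70×10⁻⁵ × 1.10) = −28.7 m/s
|V_g| = √(u_g² + v_g²) = 60.0 m/s

60.0 m/s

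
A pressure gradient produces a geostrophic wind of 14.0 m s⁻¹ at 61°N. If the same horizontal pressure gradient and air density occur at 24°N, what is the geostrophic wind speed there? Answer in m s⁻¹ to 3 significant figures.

30.1 m s⁻¹

With the same pressure gradient and density, V_g ∝ 1/f ∝ 1/sin φ.
V₂ = V₁ · sin φ₁ / sin φ₂ = 14.0 × sin 61° / sin 24°
V₂ = 14.0 × 0.8746/0.4067 = 30.1 m s⁻¹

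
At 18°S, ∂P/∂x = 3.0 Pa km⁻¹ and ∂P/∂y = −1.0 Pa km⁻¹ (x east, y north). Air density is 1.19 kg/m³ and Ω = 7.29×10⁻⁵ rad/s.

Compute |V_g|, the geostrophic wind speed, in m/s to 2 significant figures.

Coriolis parameter at 18°S:
f = 2Ω sin φ = 2 × 7.29×10⁻⁵ × sin 18° = 4.51×10⁻⁵ s⁻¹
In the Southern Hemisphere f is negative: f = −4.51×10⁻⁵ s⁻¹.
Component geostrophic relations (x east, y north):
u_g = −(1/(fρ)) ∂P/∂y,  v_g = (1/(fρ)) ∂P/∂x
u_g = −(−1.0×10⁻³)/(−4.51×10⁻⁵ × 1.19) = −18.7 m/s;  v_g = (3.0×10⁻³)/(−4.51×10⁻⁵ × 1.19) = −56.0 m/s
|V_g| = √(u_g² + v_g²) = 59.0 m/s

59 m/s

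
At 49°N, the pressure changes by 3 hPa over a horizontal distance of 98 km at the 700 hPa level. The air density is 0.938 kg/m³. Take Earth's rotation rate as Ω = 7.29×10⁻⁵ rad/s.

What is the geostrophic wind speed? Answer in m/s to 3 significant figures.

Coriolis parameter at 49°N:
f = 2Ω sin φ = 2 × 7.29×10⁻⁵ × sin 49° = 1.10×10⁻⁴ s⁻¹
Pressure gradient: |∂P/∂n| = 300 Pa / 98000 m = 3.06×10⁻³ Pa/m
Geostrophic balance (pressure-gradient force = Coriolis force):
V_g = (1/(fρ)) |∂P/∂n| = 3.06×10⁻³ / (1.10×10⁻⁴ × 0.938) = 29.7 m/s

29.7 m/s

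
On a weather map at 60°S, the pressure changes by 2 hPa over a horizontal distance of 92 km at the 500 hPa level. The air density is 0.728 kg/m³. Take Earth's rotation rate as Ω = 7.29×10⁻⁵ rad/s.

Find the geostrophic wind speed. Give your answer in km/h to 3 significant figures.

85.1 km/h

Coriolis parameter at 60°S:
f = 2Ω sin φ = 2 × 7.29×10⁻⁵ × sin 60° = 1.26×10⁻⁴ s⁻¹
Pressure gradient: |∂P/∂n| = 200 Pa / 92000 m = 2.17×10⁻³ Pa/m
Geostrophic balance (pressure-gradient force = Coriolis force):
V_g = (1/(fρ)) |∂P/∂n| = 2.17×10⁻³ / (1.26×10⁻⁴ × 0.728) = 23.6 m/s
Converting: 23.6 m/s × 3.6 = 85.1 km/h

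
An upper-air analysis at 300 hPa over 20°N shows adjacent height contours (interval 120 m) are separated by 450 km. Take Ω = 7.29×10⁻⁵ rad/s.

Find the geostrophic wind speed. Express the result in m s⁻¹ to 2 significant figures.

Coriolis parameter at 20°N:
f = 2Ω sin φ = 2 × 7.29×10⁻⁵ × sin 20° = 4.99×10⁻⁵ s⁻¹
Height gradient: |∂Z/∂n| = 120 m / 450000 m = 2.67×10⁻⁴
On a pressure surface, geostrophic balance gives V_g = (g/f)|∂Z/∂n|:
V_g = 9.81 × 2.67×10⁻⁴ / 4.99×10⁻⁵ = 52.5 m/s

52 m s⁻¹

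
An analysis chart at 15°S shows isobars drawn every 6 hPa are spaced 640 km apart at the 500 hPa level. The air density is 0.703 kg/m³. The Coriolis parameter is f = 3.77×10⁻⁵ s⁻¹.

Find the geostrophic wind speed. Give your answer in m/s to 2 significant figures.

35 m/s

Pressure gradient: |∂P/∂n| = 600 Pa / 640000 m = 9.38×10⁻⁴ Pa/m
Geostrophic balance (pressure-gradient force = Coriolis force):
V_g = (1/(fρ)) |∂P/∂n| = 9.38×10⁻⁴ / (3.77×10⁻⁵ × 0.703) = 35.4 m/s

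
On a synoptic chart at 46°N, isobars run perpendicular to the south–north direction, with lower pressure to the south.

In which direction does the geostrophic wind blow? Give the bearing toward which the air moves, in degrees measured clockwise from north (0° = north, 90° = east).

270°

The pressure-gradient force points toward the south (bearing 180°).
Geostrophic balance: in the Northern Hemisphere the Coriolis force deflects motion to the right, so the geostrophic wind blows 90° to the right of the pressure-gradient force (low pressure on the left).
Rotating 180° by 90° clockwise gives 270° — the wind blows toward the west.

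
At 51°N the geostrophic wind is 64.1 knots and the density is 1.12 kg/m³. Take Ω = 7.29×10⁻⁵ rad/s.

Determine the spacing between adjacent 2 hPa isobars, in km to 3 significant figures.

Coriolis parameter at 51°N:
f = 2Ω sin φ = 2 × 7.29×10⁻⁵ × sin 51° = 1.13×10⁻⁴ s⁻¹
Wind speed in SI: 64.1 knots = 33.0 m/s
Geostrophic balance rearranged: |∂P/∂n| = f ρ V_g
|∂P/∂n| = 1.13×10⁻⁴ × 1.12 × 33.0 = 4.18×10⁻³ Pa/m
Isobar spacing: Δn = ΔP/|∂P/∂n| = 200 Pa / 4.18×10⁻³ Pa/m = 47792 m ≈ 47.8 km

47.8 km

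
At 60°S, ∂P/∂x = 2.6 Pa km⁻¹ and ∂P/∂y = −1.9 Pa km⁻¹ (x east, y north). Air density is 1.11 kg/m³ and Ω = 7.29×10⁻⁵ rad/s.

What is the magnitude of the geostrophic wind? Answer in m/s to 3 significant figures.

23.0 m/s

Coriolis parameter at 60°S:
f = 2Ω sin φ = 2 × 7.29×10⁻⁵ × sin 60° = 1.26×10⁻⁴ s⁻¹
In the Southern Hemisphere f is negative: f = −1.26×10⁻⁴ s⁻¹.
Component geostrophic relations (x east, y north):
u_g = −(1/(fρ)) ∂P/∂y,  v_g = (1/(fρ)) ∂P/∂x
u_g = −(−1.9×10⁻³)/(−1.26×10⁻⁴ × 1.11) = −13.6 m/s;  v_g = (2.6×10⁻³)/(−1.26×10⁻⁴ × 1.11) = −18.6 m/s
|V_g| = √(u_g² + v_g²) = 23.0 m/s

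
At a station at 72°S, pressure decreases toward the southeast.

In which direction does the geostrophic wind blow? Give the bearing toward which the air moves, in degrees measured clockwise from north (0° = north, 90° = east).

045°

The pressure-gradient force points toward the southeast (bearing 135°).
Geostrophic balance: in the Southern Hemisphere the Coriolis force deflects motion to the left, so the geostrophic wind blows 90° to the left of the pressure-gradient force (low pressure on the right).
Rotating 135° by 90° counterclockwise gives 045° — the wind blows toward the northeast.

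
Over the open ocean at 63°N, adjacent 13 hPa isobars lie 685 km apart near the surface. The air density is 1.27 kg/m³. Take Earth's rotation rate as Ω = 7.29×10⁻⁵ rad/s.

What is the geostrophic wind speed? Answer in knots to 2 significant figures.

22 knots

Coriolis parameter at 63°N:
f = 2Ω sin φ = 2 × 7.29×10⁻⁵ × sin 63° = 1.30×10⁻⁴ s⁻¹
Pressure gradient: |∂P/∂n| = 1300 Pa / 685000 m = 1.90×10⁻³ Pa/m
Geostrophic balance (pressure-gradient force = Coriolis force):
V_g = (1/(fρ)) |∂P/∂n| = 1.90×10⁻³ / (1.30×10⁻⁴ × 1.27) = 11.5 m/s
Converting: 11.5 m/s × 1.944 = 22 knots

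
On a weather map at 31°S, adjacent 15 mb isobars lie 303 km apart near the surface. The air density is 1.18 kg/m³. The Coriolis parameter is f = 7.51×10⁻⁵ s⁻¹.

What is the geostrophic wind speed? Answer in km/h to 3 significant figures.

Pressure gradient: |∂P/∂n| = 1500 Pa / 303000 m = 4.95×10⁻³ Pa/m
Geostrophic balance (pressure-gradient force = Coriolis force):
V_g = (1/(fρ)) |∂P/∂n| = 4.95×10⁻³ / (7.51×10⁻⁵ × 1.18) = 55.9 m/s
Converting: 55.9 m/s × 3.6 = 201 km/h

201 km/h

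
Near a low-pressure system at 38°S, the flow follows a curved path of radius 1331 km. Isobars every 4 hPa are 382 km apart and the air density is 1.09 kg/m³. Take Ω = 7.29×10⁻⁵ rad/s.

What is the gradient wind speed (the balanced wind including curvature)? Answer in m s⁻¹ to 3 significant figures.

9.88 m s⁻¹

Coriolis parameter at 38°S:
f = 2Ω sin φ = 2 × 7.29×10⁻⁵ × sin 38° = 8.98×10⁻⁵ s⁻¹
Pressure gradient: |∂P/∂n| = 400 Pa / 382000 m = 1.05×10⁻³ Pa/m
Geostrophic speed: V_g = |∂P/∂n|/(fρ) = 1.05×10⁻³/(8.98×10⁻⁵ × 1.09) = 10.7 m/s
Around a low, centrifugal force acts outward with Coriolis, so pressure-gradient force balances both:
(1/ρ)|∂P/∂n| = fV + V²/R  →  V² + fR·V − fR·V_g = 0
With fR = 8.98×10⁻⁵ × 1331×10³ m = 119 m/s:
V = [−fR + √((fR)² + 4 fR V_g)]/2 = [−119 + √(119² + 4×119×10.7)]/2 = 9.88 m/s
Subgeostrophic (V < V_g = 10.7 m/s), as expected around a low.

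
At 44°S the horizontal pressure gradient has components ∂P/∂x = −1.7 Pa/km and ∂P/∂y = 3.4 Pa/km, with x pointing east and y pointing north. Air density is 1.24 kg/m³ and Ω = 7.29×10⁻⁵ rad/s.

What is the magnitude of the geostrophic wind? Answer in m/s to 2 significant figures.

Coriolis parameter at 44°S:
f = 2Ω sin φ = 2 × 7.29×10⁻⁵ × sin 44° = 1.01×10⁻⁴ s⁻¹
In the Southern Hemisphere f is negative: f = −1.01×10⁻⁴ s⁻¹.
Component geostrophic relations (x east, y north):
u_g = −(1/(fρ)) ∂P/∂y,  v_g = (1/(fρ)) ∂P/∂x
u_g = −(3.4×10⁻³)/(−1.01×10⁻⁴ × 1.24) = 27.1 m/s;  v_g = (−1.7×10⁻³)/(−1.01×10⁻⁴ × 1.24) = 13.5 m/s
|V_g| = √(u_g² + v_g²) = 30.3 m/s

30 m/s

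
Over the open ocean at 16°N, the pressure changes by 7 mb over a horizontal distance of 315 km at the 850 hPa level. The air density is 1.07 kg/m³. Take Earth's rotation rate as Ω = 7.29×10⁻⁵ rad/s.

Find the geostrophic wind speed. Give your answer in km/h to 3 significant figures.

Coriolis parameter at 16°N:
f = 2Ω sin φ = 2 × 7.29×10⁻⁵ × sin 16° = 4.02×10⁻⁵ s⁻¹
Pressure gradient: |∂P/∂n| = 700 Pa / 315000 m = 2.22×10⁻³ Pa/m
Geostrophic balance (pressure-gradient force = Coriolis force):
V_g = (1/(fρ)) |∂P/∂n| = 2.22×10⁻³ / (4.02×10⁻⁵ × 1.07) = 51.7 m/s
Converting: 51.7 m/s × 3.6 = 186 km/h

186 km/h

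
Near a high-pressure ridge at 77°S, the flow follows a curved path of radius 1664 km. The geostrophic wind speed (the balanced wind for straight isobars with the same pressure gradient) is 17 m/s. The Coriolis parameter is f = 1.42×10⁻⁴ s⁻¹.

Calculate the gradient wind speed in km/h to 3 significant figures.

66.4 km/h

Around a high, pressure-gradient force acts outward with centrifugal, so Coriolis balances both:
fV = (1/ρ)|∂P/∂n| + V²/R  →  V² − fR·V + fR·V_g = 0
With fR = 1.42×10⁻⁴ × 1664×10³ m = 236 m/s:
V = [fR − √((fR)² − 4 fR V_g)]/2 = [236 − √(236² − 4×236×17)]/2 = 18.4 m/s
Supergeostrophic (V > V_g = 17 m/s), as expected around a high.
Converting: 18.4 m/s × 3.6 = 66.4 km/h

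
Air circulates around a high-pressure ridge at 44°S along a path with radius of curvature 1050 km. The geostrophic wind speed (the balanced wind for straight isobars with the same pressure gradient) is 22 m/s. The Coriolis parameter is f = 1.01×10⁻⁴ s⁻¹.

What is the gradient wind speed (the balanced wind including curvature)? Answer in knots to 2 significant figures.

61 knots

Around a high, pressure-gradient force acts outward with centrifugal, so Coriolis balances both:
fV = (1/ρ)|∂P/∂n| + V²/R  →  V² − fR·V + fR·V_g = 0
With fR = 1.01×10⁻⁴ × 1050×10³ m = 106 m/s:
V = [fR − √((fR)² − 4 fR V_g)]/2 = [106 − √(106² − 4×106×22)]/2 = 31.1 m/s
Supergeostrophic (V > V_g = 22 m/s), as expected around a high.
Converting: 31.1 m/s × 1.944 = 61 knots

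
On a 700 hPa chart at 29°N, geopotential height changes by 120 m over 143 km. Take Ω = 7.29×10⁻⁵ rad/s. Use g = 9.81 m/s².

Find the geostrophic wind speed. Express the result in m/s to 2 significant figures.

120 m/s

Coriolis parameter at 29°N:
f = 2Ω sin φ = 2 × 7.29×10⁻⁵ × sin 29° = 7.07×10⁻⁵ s⁻¹
Height gradient: |∂Z/∂n| = 120 m / 143000 m = 8.39×10⁻⁴
On a pressure surface, geostrophic balance gives V_g = (g/f)|∂Z/∂n|:
V_g = 9.81 × 8.39×10⁻⁴ / 7.07×10⁻⁵ = 116 m/s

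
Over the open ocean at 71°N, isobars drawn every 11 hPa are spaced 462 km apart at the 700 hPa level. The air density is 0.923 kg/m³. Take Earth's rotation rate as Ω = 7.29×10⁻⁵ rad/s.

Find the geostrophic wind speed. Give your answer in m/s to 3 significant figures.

Coriolis parameter at 71°N:
f = 2Ω sin φ = 2 × 7.29×10⁻⁵ × sin 71° = 1.38×10⁻⁴ s⁻¹
Pressure gradient: |∂P/∂n| = 1100 Pa / 462000 m = 2.38×10⁻³ Pa/m
Geostrophic balance (pressure-gradient force = Coriolis force):
V_g = (1/(fρ)) |∂P/∂n| = 2.38×10⁻³ / (1.38×10⁻⁴ × 0.923) = 18.7 m/s

18.7 m/s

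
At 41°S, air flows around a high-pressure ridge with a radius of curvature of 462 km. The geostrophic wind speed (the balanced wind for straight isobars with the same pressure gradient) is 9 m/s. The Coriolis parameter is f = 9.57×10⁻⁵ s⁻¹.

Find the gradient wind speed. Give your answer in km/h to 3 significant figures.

45.3 km/h

Around a high, pressure-gradient force acts outward with centrifugal, so Coriolis balances both:
fV = (1/ρ)|∂P/∂n| + V²/R  →  V² − fR·V + fR·V_g = 0
With fR = 9.57×10⁻⁵ × 462×10³ m = 44.2 m/s:
V = [fR − √((fR)² − 4 fR V_g)]/2 = [44.2 − √(44.2² − 4×44.2×9)]/2 = 12.6 m/s
Supergeostrophic (V > V_g = 9 m/s), as expected around a high.
Converting: 12.6 m/s × 3.6 = 45.3 km/h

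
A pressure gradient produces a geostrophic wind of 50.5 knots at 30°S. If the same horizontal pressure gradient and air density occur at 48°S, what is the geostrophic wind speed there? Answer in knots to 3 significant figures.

With the same pressure gradient and density, V_g ∝ 1/f ∝ 1/sin φ.
V₂ = V₁ · sin φ₁ / sin φ₂ = 50.5 × sin 30° / sin 48°
V₂ = 50.5 × 0.5000/0.7431 = 34.0 knots

34.0 knots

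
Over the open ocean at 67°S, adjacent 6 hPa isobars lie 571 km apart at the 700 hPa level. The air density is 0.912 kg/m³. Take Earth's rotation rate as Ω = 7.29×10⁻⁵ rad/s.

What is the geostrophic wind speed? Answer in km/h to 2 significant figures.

31 km/h

Coriolis parameter at 67°S:
f = 2Ω sin φ = 2 × 7.29×10⁻⁵ × sin 67° = 1.34×10⁻⁴ s⁻¹
Pressure gradient: |∂P/∂n| = 600 Pa / 571000 m = 1.05×10⁻³ Pa/m
Geostrophic balance (pressure-gradient force = Coriolis force):
V_g = (1/(fρ)) |∂P/∂n| = 1.05×10⁻³ / (1.34×10⁻⁴ × 0.912) = 8.58 m/s
Converting: 8.58 m/s × 3.6 = 31 km/h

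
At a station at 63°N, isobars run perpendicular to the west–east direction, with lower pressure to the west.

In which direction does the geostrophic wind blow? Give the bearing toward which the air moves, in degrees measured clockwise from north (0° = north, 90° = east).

000°

The pressure-gradient force points toward the west (bearing 270°).
Geostrophic balance: in the Northern Hemisphere the Coriolis force deflects motion to the right, so the geostrophic wind blows 90° to the right of the pressure-gradient force (low pressure on the left).
Rotating 270° by 90° clockwise gives 000° — the wind blows toward the north.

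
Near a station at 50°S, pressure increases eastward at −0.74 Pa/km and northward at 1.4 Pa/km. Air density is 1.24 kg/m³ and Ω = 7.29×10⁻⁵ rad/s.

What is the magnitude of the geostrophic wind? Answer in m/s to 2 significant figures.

Coriolis parameter at 50°S:
f = 2Ω sin φ = 2 × 7.29×10⁻⁵ × sin 50° = 1.12×10⁻⁴ s⁻¹
In the Southern Hemisphere f is negative: f = −1.12×10⁻⁴ s⁻¹.
Component geostrophic relations (x east, y north):
u_g = −(1/(fρ)) ∂P/∂y,  v_g = (1/(fρ)) ∂P/∂x
u_g = −(1.4×10⁻³)/(−1.12×10⁻⁴ × 1.24) = 10.1 m/s;  v_g = (−0.74×10⁻³)/(−1.12×10⁻⁴ × 1.24) = 5.34 m/s
|V_g| = √(u_g² + v_g²) = 11.4 m/s

11 m/s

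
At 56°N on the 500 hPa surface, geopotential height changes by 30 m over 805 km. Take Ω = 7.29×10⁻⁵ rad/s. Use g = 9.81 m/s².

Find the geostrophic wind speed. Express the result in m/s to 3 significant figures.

3.02 m/s

Coriolis parameter at 56°N:
f = 2Ω sin φ = 2 × 7.29×10⁻⁵ × sin 56° = 1.21×10⁻⁴ s⁻¹
Height gradient: |∂Z/∂n| = 30 m / 805000 m = 3.73×10⁻⁵
On a pressure surface, geostrophic balance gives V_g = (g/f)|∂Z/∂n|:
V_g = 9.81 × 3.73×10⁻⁵ / 1.21×10⁻⁴ = 3.02 m/s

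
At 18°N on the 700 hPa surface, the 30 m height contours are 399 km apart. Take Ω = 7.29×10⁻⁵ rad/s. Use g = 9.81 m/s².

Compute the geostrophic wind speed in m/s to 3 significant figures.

Coriolis parameter at 18°N:
f = 2Ω sin φ = 2 × 7.29×10⁻⁵ × sin 18° = 4.51×10⁻⁵ s⁻¹
Height gradient: |∂Z/∂n| = 30 m / 399000 m = 7.52×10⁻⁵
On a pressure surface, geostrophic balance gives V_g = (g/f)|∂Z/∂n|:
V_g = 9.81 × 7.52×10⁻⁵ / 4.51×10⁻⁵ = 16.4 m/s

16.4 m/s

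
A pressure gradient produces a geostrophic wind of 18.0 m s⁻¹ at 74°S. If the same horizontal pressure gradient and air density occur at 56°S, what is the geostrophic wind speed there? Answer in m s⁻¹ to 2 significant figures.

With the same pressure gradient and density, V_g ∝ 1/f ∝ 1/sin φ.
V₂ = V₁ · sin φ₁ / sin φ₂ = 18.0 × sin 74° / sin 56°
V₂ = 18.0 × 0.9613/0.8290 = 21 m s⁻¹

21 m s⁻¹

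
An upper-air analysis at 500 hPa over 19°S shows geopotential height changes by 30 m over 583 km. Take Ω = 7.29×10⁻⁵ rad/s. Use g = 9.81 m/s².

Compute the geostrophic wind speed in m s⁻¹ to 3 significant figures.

Coriolis parameter at 19°S:
f = 2Ω sin φ = 2 × 7.29×10⁻⁵ × sin 19° = 4.75×10⁻⁵ s⁻¹
Height gradient: |∂Z/∂n| = 30 m / 583000 m = 5.15×10⁻⁵
On a pressure surface, geostrophic balance gives V_g = (g/f)|∂Z/∂n|:
V_g = 9.81 × 5.15×10⁻⁵ / 4.75×10⁻⁵ = 10.6 m/s

10.6 m s⁻¹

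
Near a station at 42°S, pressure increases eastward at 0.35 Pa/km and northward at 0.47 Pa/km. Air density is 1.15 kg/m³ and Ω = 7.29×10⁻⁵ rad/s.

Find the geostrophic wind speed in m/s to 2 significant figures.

Coriolis parameter at 42°S:
f = 2Ω sin φ = 2 × 7.29×10⁻⁵ × sin 42° = 9.76×10⁻⁵ s⁻¹
In the Southern Hemisphere f is negative: f = −9.76×10⁻⁵ s⁻¹.
Component geostrophic relations (x east, y north):
u_g = −(1/(fρ)) ∂P/∂y,  v_g = (1/(fρ)) ∂P/∂x
u_g = −(0.47×10⁻³)/(−9.76×10⁻⁵ × 1.15) = 4.19 m/s;  v_g = (0.35×10⁻³)/(−9.76×10⁻⁵ × 1.15) = −3.12 m/s
|V_g| = √(u_g² + v_g²) = 5.22 m/s

5.2 m/s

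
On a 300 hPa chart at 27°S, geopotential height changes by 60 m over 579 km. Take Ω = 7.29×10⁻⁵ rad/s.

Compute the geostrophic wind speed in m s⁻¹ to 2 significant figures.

Coriolis parameter at 27°S:
f = 2Ω sin φ = 2 × 7.29×10⁻⁵ × sin 27° = 6.62×10⁻⁵ s⁻¹
Height gradient: |∂Z/∂n| = 60 m / 579000 m = 1.04×10⁻⁴
On a pressure surface, geostrophic balance gives V_g = (g/f)|∂Z/∂n|:
V_g = 9.81 × 1.04×10⁻⁴ / 6.62×10⁻⁵ = 15.4 m/s

15 m s⁻¹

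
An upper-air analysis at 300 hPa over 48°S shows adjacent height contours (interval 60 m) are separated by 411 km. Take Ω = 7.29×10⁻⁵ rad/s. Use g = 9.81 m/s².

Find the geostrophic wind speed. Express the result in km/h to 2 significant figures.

48 km/h

Coriolis parameter at 48°S:
f = 2Ω sin φ = 2 × 7.29×10⁻⁵ × sin 48° = 1.08×10⁻⁴ s⁻¹
Height gradient: |∂Z/∂n| = 60 m / 411000 m = 1.46×10⁻⁴
On a pressure surface, geostrophic balance gives V_g = (g/f)|∂Z/∂n|:
V_g = 9.81 × 1.46×10⁻⁴ / 1.08×10⁻⁴ = 13.2 m/s
Converting: 13.2 m/s × 3.6 = 48 km/h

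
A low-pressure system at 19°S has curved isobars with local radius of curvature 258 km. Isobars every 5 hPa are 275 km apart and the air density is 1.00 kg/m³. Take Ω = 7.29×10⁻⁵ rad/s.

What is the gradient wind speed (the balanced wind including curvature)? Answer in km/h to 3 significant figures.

59.0 km/h

Coriolis parameter at 19°S:
f = 2Ω sin φ = 2 × 7.29×10⁻⁵ × sin 19° = 4.75×10⁻⁵ s⁻¹
Pressure gradient: |∂P/∂n| = 500 Pa / 275000 m = 1.82×10⁻³ Pa/m
Geostrophic speed: V_g = |∂P/∂n|/(fρ) = 1.82×10⁻³/(4.75×10⁻⁵ × 1.00) = 38.3 m/s
Around a low, centrifugal force acts outward with Coriolis, so pressure-gradient force balances both:
(1/ρ)|∂P/∂n| = fV + V²/R  →  V² + fR·V − fR·V_g = 0
With fR = 4.75×10⁻⁵ × 258×10³ m = 12.2 m/s:
V = [−fR + √((fR)² + 4 fR V_g)]/2 = [−12.2 + √(12.2² + 4×12.2×38.3)]/2 = 16.4 m/s
Subgeostrophic (V < V_g = 38.3 m/s), as expected around a low.
Converting: 16.4 m/s × 3.6 = 59.0 km/h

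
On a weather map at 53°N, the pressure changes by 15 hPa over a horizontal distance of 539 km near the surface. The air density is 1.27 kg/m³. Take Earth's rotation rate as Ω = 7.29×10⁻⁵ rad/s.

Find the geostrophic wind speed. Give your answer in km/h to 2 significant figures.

68 km/h

Coriolis parameter at 53°N:
f = 2Ω sin φ = 2 × 7.29×10⁻⁵ × sin 53° = 1.16×10⁻⁴ s⁻¹
Pressure gradient: |∂P/∂n| = 1500 Pa / 539000 m = 2.78×10⁻³ Pa/m
Geostrophic balance (pressure-gradient force = Coriolis force):
V_g = (1/(fρ)) |∂P/∂n| = 2.78×10⁻³ / (1.16×10⁻⁴ × 1.27) = 18.8 m/s
Converting: 18.8 m/s × 3.6 = 68 km/h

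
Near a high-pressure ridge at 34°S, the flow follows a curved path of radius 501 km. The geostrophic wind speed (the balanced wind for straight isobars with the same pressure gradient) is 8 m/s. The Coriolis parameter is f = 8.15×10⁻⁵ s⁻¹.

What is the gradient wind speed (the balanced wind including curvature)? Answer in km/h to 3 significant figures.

39.3 km/h

Around a high, pressure-gradient force acts outward with centrifugal, so Coriolis balances both:
fV = (1/ρ)|∂P/∂n| + V²/R  →  V² − fR·V + fR·V_g = 0
With fR = 8.15×10⁻⁵ × 501×10³ m = 40.8 m/s:
V = [fR − √((fR)² − 4 fR V_g)]/2 = [40.8 − √(40.8² − 4×40.8×8)]/2 = 10.9 m/s
Supergeostrophic (V > V_g = 8 m/s), as expected around a high.
Converting: 10.9 m/s × 3.6 = 39.3 km/h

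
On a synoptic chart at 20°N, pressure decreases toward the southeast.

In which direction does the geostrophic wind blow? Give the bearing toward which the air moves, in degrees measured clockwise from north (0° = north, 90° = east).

The pressure-gradient force points toward the southeast (bearing 135°).
Geostrophic balance: in the Northern Hemisphere the Coriolis force deflects motion to the right, so the geostrophic wind blows 90° to the right of the pressure-gradient force (low pressure on the left).
Rotating 135° by 90° clockwise gives 225° — the wind blows toward the southwest.

225°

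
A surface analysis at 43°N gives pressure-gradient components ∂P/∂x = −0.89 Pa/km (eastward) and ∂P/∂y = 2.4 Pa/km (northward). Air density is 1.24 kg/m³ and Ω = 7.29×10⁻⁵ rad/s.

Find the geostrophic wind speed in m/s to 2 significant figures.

Coriolis parameter at 43°N:
f = 2Ω sin φ = 2 × 7.29×10⁻⁵ × sin 43° = 9.94×10⁻⁵ s⁻¹
Component geostrophic relations (x east, y north):
u_g = −(1/(fρ)) ∂P/∂y,  v_g = (1/(fρ)) ∂P/∂x
u_g = −(2.4×10⁻³)/(9.94×10⁻⁵ × 1.24) = −19.5 m/s;  v_g = (−0.89×10⁻³)/(9.94×10⁻⁵ × 1.24) = −7.22 m/s
|V_g| = √(u_g² + v_g²) = 20.8 m/s

21 m/s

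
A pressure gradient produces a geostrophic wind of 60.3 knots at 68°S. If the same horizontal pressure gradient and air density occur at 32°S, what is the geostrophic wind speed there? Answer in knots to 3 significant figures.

106 knots

With the same pressure gradient and density, V_g ∝ 1/f ∝ 1/sin φ.
V₂ = V₁ · sin φ₁ / sin φ₂ = 60.3 × sin 68° / sin 32°
V₂ = 60.3 × 0.9272/0.5299 = 106 knots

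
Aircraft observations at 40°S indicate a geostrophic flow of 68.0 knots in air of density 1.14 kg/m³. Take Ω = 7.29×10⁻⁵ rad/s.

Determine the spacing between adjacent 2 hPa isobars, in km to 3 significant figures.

53.5 km

Coriolis parameter at 40°S:
f = 2Ω sin φ = 2 × 7.29×10⁻⁵ × sin 40° = 9.37×10⁻⁵ s⁻¹
Wind speed in SI: 68.0 knots = 35.0 m/s
Geostrophic balance rearranged: |∂P/∂n| = f ρ V_g
|∂P/∂n| = 9.37×10⁻⁵ × 1.14 × 35.0 = 3.74×10⁻³ Pa/m
Isobar spacing: Δn = ΔP/|∂P/∂n| = 200 Pa / 3.74×10⁻³ Pa/m = 53512 m ≈ 53.5 km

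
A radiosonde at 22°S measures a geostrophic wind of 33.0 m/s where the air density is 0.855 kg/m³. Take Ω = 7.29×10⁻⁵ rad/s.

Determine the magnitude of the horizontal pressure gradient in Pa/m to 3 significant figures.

Coriolis parameter at 22°S:
f = 2Ω sin φ = 2 × 7.29×10⁻⁵ × sin 22° = 5.46×10⁻⁵ s⁻¹
Geostrophic balance rearranged: |∂P/∂n| = f ρ V_g
|∂P/∂n| = 5.46×10⁻⁵ × 0.855 × 33.0 = 1.54×10⁻³ Pa/m

1.54×10⁻³ Pa/m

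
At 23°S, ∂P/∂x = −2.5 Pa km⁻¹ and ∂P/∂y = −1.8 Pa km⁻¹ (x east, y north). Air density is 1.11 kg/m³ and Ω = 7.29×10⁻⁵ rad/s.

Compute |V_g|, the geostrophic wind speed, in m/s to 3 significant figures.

48.7 m/s

Coriolis parameter at 23°S:
f = 2Ω sin φ = 2 × 7.29×10⁻⁵ × sin 23° = 5.70×10⁻⁵ s⁻¹
In the Southern Hemisphere f is negative: f = −5.70×10⁻⁵ s⁻¹.
Component geostrophic relations (x east, y north):
u_g = −(1/(fρ)) ∂P/∂y,  v_g = (1/(fρ)) ∂P/∂x
u_g = −(−1.8×10⁻³)/(−5.70×10⁻⁵ × 1.11) = −28.5 m/s;  v_g = (−2.5×10⁻³)/(−5.70×10⁻⁵ × 1.11) = 39.5 m/s
|V_g| = √(u_g² + v_g²) = 48.7 m/s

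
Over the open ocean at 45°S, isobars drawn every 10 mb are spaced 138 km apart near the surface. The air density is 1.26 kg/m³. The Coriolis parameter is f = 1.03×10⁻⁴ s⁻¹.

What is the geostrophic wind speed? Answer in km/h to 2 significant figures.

Pressure gradient: |∂P/∂n| = 1000 Pa / 138000 m = 7.25×10⁻³ Pa/m
Geostrophic balance (pressure-gradient force = Coriolis force):
V_g = (1/(fρ)) |∂P/∂n| = 7.25×10⁻³ / (1.03×10⁻⁴ × 1.26) = 55.8 m/s
Converting: 55.8 m/s × 3.6 = 200 km/h

200 km/h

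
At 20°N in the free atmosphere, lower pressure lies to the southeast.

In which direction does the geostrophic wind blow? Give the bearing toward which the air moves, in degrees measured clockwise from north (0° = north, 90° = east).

225°

The pressure-gradient force points toward the southeast (bearing 135°).
Geostrophic balance: in the Northern Hemisphere the Coriolis force deflects motion to the right, so the geostrophic wind blows 90° to the right of the pressure-gradient force (low pressure on the left).
Rotating 135° by 90° clockwise gives 225° — the wind blows toward the southwest.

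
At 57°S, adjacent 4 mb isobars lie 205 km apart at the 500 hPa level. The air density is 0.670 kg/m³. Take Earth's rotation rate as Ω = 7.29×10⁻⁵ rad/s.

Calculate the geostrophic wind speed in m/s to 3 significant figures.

23.8 m/s

Coriolis parameter at 57°S:
f = 2Ω sin φ = 2 × 7.29×10⁻⁵ × sin 57° = 1.22×10⁻⁴ s⁻¹
Pressure gradient: |∂P/∂n| = 400 Pa / 205000 m = 1.95×10⁻³ Pa/m
Geostrophic balance (pressure-gradient force = Coriolis force):
V_g = (1/(fρ)) |∂P/∂n| = 1.95×10⁻³ / (1.22×10⁻⁴ × 0.670) = 23.8 m/s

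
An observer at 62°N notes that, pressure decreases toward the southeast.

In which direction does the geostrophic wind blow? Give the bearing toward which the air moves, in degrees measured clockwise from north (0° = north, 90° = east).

225°

The pressure-gradient force points toward the southeast (bearing 135°).
Geostrophic balance: in the Northern Hemisphere the Coriolis force deflects motion to the right, so the geostrophic wind blows 90° to the right of the pressure-gradient force (low pressure on the left).
Rotating 135° by 90° clockwise gives 225° — the wind blows toward the southwest.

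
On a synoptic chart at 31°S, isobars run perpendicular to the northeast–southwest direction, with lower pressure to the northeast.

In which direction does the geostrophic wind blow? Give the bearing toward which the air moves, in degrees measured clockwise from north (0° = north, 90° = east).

315°

The pressure-gradient force points toward the northeast (bearing 045°).
Geostrophic balance: in the Southern Hemisphere the Coriolis force deflects motion to the left, so the geostrophic wind blows 90° to the left of the pressure-gradient force (low pressure on the right).
Rotating 045° by 90° counterclockwise gives 315° — the wind blows toward the northwest.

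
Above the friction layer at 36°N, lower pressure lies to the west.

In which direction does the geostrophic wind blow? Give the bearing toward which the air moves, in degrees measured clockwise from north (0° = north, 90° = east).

000°

The pressure-gradient force points toward the west (bearing 270°).
Geostrophic balance: in the Northern Hemisphere the Coriolis force deflects motion to the right, so the geostrophic wind blows 90° to the right of the pressure-gradient force (low pressure on the left).
Rotating 270° by 90° clockwise gives 000° — the wind blows toward the north.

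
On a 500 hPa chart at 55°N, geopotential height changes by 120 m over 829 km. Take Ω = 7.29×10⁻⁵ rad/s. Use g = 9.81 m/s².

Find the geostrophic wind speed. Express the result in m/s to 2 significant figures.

Coriolis parameter at 55°N:
f = 2Ω sin φ = 2 × 7.29×10⁻⁵ × sin 55° = 1.19×10⁻⁴ s⁻¹
Height gradient: |∂Z/∂n| = 120 m / 829000 m = 1.45×10⁻⁴
On a pressure surface, geostrophic balance gives V_g = (g/f)|∂Z/∂n|:
V_g = 9.81 × 1.45×10⁻⁴ / 1.19×10⁻⁴ = 11.9 m/s

12 m/s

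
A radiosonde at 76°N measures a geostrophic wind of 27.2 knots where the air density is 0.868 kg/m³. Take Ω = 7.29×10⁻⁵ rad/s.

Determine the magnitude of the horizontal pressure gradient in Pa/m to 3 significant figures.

Coriolis parameter at 76°N:
f = 2Ω sin φ = 2 × 7.29×10⁻⁵ × sin 76° = 1.41×10⁻⁴ s⁻¹
Wind speed in SI: 27.2 knots = 14.0 m/s
Geostrophic balance rearranged: |∂P/∂n| = f ρ V_g
|∂P/∂n| = 1.41×10⁻⁴ × 0.868 × 14.0 = 1.72×10⁻³ Pa/m

1.72×10⁻³ Pa/m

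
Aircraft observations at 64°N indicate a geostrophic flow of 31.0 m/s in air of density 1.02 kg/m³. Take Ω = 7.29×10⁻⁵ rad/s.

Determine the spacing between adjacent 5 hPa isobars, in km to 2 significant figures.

120 km

Coriolis parameter at 64°N:
f = 2Ω sin φ = 2 × 7.29×10⁻⁵ × sin 64° = 1.31×10⁻⁴ s⁻¹
Geostrophic balance rearranged: |∂P/∂n| = f ρ V_g
|∂P/∂n| = 1.31×10⁻⁴ × 1.02 × 31.0 = 4.14×10⁻³ Pa/m
Isobar spacing: Δn = ΔP/|∂P/∂n| = 500 Pa / 4.14×10⁻³ Pa/m = 120668 m ≈ 120 km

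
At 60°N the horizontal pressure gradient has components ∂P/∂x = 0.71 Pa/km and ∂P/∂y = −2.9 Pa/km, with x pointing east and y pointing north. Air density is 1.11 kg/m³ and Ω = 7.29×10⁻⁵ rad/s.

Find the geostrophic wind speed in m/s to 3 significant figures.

Coriolis parameter at 60°N:
f = 2Ω sin φ = 2 × 7.29×10⁻⁵ × sin 60° = 1.26×10⁻⁴ s⁻¹
Component geostrophic relations (x east, y north):
u_g = −(1/(fρ)) ∂P/∂y,  v_g = (1/(fρ)) ∂P/∂x
u_g = −(−2.9×10⁻³)/(1.26×10⁻⁴ × 1.11) = 20.7 m/s;  v_g = (0.71×10⁻³)/(1.26×10⁻⁴ × 1.11) = 5.07 m/s
|V_g| = √(u_g² + v_g²) = 21.3 m/s

21.3 m/s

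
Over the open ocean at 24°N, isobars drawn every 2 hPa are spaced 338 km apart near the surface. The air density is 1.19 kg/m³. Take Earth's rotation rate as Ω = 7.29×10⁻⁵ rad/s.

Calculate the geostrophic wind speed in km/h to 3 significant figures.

30.2 km/h

Coriolis parameter at 24°N:
f = 2Ω sin φ = 2 × 7.29×10⁻⁵ × sin 24° = 5.93×10⁻⁵ s⁻¹
Pressure gradient: |∂P/∂n| = 200 Pa / 338000 m = 5.92×10⁻⁴ Pa/m
Geostrophic balance (pressure-gradient force = Coriolis force):
V_g = (1/(fρ)) |∂P/∂n| = 5.92×10⁻⁴ / (5.93×10⁻⁵ × 1.19) = 8.38 m/s
Converting: 8.38 m/s × 3.6 = 30.2 km/h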